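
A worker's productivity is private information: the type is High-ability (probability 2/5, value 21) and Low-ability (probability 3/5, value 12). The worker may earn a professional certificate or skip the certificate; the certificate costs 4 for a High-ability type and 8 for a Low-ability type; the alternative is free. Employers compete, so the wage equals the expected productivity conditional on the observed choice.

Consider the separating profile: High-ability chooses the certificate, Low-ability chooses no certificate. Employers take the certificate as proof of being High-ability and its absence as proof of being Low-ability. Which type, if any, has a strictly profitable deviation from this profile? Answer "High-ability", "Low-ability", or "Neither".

The certificate pays 21; no certificate pays 12.
High-ability: assigned the certificate, nets 21 − 4 = 17; deviating to no certificate nets 12.
Low-ability: assigned no certificate, nets 12; deviating to the certificate nets 21 − 8 = 13.
The Low-ability type gains 1 by deviating.

Low-ability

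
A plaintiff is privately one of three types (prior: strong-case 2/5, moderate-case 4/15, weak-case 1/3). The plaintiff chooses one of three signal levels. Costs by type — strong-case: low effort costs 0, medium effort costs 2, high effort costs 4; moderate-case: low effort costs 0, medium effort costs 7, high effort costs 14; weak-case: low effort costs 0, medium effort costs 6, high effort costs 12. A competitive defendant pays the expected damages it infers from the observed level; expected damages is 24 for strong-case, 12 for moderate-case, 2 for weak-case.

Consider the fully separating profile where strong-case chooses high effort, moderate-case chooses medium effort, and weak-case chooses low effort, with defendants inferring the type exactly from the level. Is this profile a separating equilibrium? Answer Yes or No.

Separating settlements: high effort → 24, medium effort → 12, low effort → 2.
strong-case (assigned high effort): low effort: 2 − 0 = 2; medium effort: 12 − 2 = 10; high effort: 24 − 4 = 20. strong-case stays.
moderate-case (assigned medium effort): low effort: 2 − 0 = 2; medium effort: 12 − 7 = 5; high effort: 24 − 14 = 10. moderate-case prefers high effort.
weak-case (assigned low effort): low effort: 2 − 0 = 2; medium effort: 12 − 6 = 6; high effort: 24 − 12 = 12. weak-case prefers high effort.
At least one type deviates; the separating profile fails.

No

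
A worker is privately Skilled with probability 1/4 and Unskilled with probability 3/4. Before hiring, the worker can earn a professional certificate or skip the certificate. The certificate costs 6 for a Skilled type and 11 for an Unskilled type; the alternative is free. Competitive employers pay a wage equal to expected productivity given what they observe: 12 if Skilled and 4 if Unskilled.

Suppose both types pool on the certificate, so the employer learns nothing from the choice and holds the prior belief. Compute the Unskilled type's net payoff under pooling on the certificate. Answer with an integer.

Pooled wage = 1/4·12 + 3/4·4 = 6.
Unskilled pays cost 11 for the certificate, so net payoff = 6 − 11 = -5.

-5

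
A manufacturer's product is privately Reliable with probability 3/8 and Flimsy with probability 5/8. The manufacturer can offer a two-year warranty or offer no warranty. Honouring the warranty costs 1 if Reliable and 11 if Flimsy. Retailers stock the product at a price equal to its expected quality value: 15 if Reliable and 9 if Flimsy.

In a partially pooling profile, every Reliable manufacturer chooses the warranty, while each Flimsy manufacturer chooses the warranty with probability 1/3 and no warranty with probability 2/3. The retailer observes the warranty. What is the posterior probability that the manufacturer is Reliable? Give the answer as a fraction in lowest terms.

9/14

P(the warranty) = (3/8)·1 + (5/8)·(1/3) = 7/12.
By Bayes' rule, P(Reliable | the warranty) = (3/8) / (7/12) = 9/14.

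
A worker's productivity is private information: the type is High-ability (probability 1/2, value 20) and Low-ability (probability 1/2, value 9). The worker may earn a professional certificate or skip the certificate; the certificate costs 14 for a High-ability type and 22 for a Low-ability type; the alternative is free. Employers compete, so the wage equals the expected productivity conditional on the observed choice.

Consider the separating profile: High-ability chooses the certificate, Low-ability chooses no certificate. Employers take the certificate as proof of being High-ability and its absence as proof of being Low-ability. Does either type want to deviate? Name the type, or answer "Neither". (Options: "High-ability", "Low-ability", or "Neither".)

The certificate pays 20; no certificate pays 9.
High-ability: assigned the certificate, nets 20 − 14 = 6; deviating to no certificate nets 9.
Low-ability: assigned no certificate, nets 9; deviating to the certificate nets 20 − 22 = -2.
The High-ability type gains 3 by deviating.

High-ability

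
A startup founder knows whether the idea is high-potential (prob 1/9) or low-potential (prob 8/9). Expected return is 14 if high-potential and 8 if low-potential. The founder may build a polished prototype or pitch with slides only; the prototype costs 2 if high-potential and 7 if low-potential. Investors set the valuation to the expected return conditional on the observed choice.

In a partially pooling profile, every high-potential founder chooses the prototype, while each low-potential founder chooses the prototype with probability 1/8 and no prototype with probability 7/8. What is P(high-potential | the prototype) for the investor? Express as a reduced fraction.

P(the prototype) = (1/9)·1 + (8/9)·(1/8) = 2/9.
By Bayes' rule, P(high-potential | the prototype) = (1/9) / (2/9) = 1/2.

1/2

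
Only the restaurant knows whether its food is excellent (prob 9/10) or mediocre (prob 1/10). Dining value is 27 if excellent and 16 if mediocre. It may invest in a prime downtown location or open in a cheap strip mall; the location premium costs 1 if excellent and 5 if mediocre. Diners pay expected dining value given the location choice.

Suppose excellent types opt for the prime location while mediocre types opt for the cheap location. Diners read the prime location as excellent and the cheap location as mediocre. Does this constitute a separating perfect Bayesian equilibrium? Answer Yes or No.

No

Under these beliefs, the prime location earns price premium 27 and the cheap location earns price premium 16.
excellent: the prime location nets 27 − 1 = 26; the cheap location nets 16. excellent prefers the prime location.
mediocre: the prime location nets 27 − 5 = 22; the cheap location nets 16. mediocre would deviate to the prime location.
mediocre has a profitable deviation, so the profile is not an equilibrium.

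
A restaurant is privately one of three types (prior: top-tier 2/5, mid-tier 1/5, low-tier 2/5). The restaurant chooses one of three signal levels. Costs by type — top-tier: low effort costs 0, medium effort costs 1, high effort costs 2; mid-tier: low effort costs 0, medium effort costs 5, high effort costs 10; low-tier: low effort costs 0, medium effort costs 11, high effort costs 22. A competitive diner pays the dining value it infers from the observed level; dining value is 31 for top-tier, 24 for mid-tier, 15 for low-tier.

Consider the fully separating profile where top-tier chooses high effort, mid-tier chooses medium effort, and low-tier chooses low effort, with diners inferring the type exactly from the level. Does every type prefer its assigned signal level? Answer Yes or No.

Separating price premiums: high effort → 31, medium effort → 24, low effort → 15.
top-tier (assigned high effort): low effort: 15 − 0 = 15; medium effort: 24 − 1 = 23; high effort: 31 − 2 = 29. top-tier stays.
mid-tier (assigned medium effort): low effort: 15 − 0 = 15; medium effort: 24 − 5 = 19; high effort: 31 − 10 = 21. mid-tier prefers high effort.
low-tier (assigned low effort): low effort: 15 − 0 = 15; medium effort: 24 − 11 = 13; high effort: 31 − 22 = 9. low-tier stays.
At least one type deviates; the separating profile fails.

No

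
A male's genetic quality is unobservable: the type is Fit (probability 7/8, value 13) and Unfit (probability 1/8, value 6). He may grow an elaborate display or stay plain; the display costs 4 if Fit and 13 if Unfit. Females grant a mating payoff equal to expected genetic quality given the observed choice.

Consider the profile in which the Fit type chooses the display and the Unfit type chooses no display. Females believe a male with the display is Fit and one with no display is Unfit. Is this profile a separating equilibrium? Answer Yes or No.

Yes

Under these beliefs, the display earns mating payoff 13 and no display earns mating payoff 6.
Fit: the display nets 13 − 4 = 9; no display nets 6. Fit prefers the display.
Unfit: the display nets 13 − 13 = 0; no display nets 6. Unfit prefers no display.
Neither type deviates, so the separating profile is an equilibrium.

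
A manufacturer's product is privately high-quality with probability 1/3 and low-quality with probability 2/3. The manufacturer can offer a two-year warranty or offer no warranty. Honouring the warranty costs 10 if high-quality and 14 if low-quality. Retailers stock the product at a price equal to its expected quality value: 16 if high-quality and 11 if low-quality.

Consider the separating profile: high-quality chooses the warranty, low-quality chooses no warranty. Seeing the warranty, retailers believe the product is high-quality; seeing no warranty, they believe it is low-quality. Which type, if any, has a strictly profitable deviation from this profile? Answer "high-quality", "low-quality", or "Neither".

The warranty pays 16; no warranty pays 11.
high-quality: assigned the warranty, nets 16 − 10 = 6; deviating to no warranty nets 11.
low-quality: assigned no warranty, nets 11; deviating to the warranty nets 16 − 14 = 2.
The high-quality type gains 5 by deviating.

high-quality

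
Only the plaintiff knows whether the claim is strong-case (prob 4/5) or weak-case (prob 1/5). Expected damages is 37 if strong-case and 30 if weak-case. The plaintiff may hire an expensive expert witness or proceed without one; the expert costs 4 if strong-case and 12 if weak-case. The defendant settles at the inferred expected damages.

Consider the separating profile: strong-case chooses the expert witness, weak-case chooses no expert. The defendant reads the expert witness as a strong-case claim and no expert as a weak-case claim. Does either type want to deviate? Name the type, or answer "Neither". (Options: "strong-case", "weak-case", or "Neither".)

The expert witness pays 37; no expert pays 30.
strong-case: assigned the expert witness, nets 37 − 4 = 33; deviating to no expert nets 30.
weak-case: assigned no expert, nets 30; deviating to the expert witness nets 37 − 12 = 25.
Both types strictly prefer their assigned action; no profitable deviation.

Neither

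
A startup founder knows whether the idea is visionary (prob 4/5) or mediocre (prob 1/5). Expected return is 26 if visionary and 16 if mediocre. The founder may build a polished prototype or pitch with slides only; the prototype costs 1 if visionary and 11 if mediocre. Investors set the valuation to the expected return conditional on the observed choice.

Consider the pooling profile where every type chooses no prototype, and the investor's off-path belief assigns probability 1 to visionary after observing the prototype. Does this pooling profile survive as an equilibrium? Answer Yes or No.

No

On path, the investor holds the prior and pays 4/5·26 + 1/5·16 = 24. Off path (the prototype), believing visionary, it pays 26.
visionary: no prototype nets 24; the prototype nets 26 − 1 = 25. visionary would deviate.
mediocre: no prototype nets 24; the prototype nets 26 − 11 = 15. mediocre stays.
A type deviates, so pooling fails.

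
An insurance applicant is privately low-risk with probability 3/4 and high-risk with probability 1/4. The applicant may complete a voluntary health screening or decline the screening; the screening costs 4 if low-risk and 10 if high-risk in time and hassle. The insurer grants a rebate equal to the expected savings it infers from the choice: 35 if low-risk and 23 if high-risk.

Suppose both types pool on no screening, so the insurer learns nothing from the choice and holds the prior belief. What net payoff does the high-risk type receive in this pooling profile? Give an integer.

Pooled rebate = 3/4·35 + 1/4·23 = 32.
high-risk pays no cost for no screening, so net payoff = 32.

32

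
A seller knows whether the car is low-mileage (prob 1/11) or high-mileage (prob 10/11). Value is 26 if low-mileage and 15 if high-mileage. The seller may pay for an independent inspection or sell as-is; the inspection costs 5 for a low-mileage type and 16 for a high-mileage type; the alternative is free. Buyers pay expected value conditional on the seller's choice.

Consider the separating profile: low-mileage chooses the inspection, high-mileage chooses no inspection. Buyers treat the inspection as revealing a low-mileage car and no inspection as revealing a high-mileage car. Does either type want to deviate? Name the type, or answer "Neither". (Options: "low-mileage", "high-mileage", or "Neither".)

Neither

The inspection pays 26; no inspection pays 15.
low-mileage: assigned the inspection, nets 26 − 5 = 21; deviating to no inspection nets 15.
high-mileage: assigned no inspection, nets 15; deviating to the inspection nets 26 − 16 = 10.
Both types strictly prefer their assigned action; no profitable deviation.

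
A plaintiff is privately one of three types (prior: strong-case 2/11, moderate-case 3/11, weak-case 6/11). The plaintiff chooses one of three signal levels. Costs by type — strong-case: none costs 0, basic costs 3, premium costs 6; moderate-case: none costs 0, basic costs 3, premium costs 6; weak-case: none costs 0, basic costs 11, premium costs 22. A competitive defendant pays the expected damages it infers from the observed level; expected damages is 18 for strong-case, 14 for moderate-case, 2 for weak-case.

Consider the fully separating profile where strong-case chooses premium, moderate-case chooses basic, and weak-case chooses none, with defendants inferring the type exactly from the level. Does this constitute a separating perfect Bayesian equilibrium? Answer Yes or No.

No

Separating settlements: premium → 18, basic → 14, none → 2.
strong-case (assigned premium): none: 2 − 0 = 2; basic: 14 − 3 = 11; premium: 18 − 6 = 12. strong-case stays.
moderate-case (assigned basic): none: 2 − 0 = 2; basic: 14 − 3 = 11; premium: 18 − 6 = 12. moderate-case prefers premium.
weak-case (assigned none): none: 2 − 0 = 2; basic: 14 − 11 = 3; premium: 18 − 22 = -4. weak-case prefers basic.
At least one type deviates; the separating profile fails.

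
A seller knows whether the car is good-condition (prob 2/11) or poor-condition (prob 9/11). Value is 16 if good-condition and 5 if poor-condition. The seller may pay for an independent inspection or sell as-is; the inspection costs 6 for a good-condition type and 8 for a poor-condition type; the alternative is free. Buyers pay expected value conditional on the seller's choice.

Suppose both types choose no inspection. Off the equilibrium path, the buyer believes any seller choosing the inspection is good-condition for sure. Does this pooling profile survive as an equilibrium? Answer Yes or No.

No

On path, the buyer holds the prior and pays 2/11·16 + 9/11·5 = 7. Off path (the inspection), believing good-condition, it pays 16.
good-condition: no inspection nets 7; the inspection nets 16 − 6 = 10. good-condition would deviate.
poor-condition: no inspection nets 7; the inspection nets 16 − 8 = 8. poor-condition would deviate.
A type deviates, so pooling fails.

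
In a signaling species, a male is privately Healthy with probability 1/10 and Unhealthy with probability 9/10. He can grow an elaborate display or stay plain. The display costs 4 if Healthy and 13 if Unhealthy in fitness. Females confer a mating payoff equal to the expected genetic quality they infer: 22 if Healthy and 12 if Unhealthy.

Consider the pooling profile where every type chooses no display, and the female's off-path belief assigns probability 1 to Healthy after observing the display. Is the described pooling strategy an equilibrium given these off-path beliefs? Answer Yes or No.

On path, the female holds the prior and pays 1/10·22 + 9/10·12 = 13. Off path (the display), believing Healthy, it pays 22.
Healthy: no display nets 13; the display nets 22 − 4 = 18. Healthy would deviate.
Unhealthy: no display nets 13; the display nets 22 − 13 = 9. Unhealthy stays.
A type deviates, so pooling fails.

No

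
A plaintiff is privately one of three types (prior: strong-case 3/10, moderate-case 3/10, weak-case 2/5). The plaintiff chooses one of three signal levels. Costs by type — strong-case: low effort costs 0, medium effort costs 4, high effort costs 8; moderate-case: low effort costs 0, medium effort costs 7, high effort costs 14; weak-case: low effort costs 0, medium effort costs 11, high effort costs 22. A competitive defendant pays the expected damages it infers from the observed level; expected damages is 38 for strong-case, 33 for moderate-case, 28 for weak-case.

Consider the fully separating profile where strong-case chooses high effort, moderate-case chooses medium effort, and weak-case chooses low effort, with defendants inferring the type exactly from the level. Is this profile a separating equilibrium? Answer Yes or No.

No

Separating settlements: high effort → 38, medium effort → 33, low effort → 28.
strong-case (assigned high effort): low effort: 28 − 0 = 28; medium effort: 33 − 4 = 29; high effort: 38 − 8 = 30. strong-case stays.
moderate-case (assigned medium effort): low effort: 28 − 0 = 28; medium effort: 33 − 7 = 26; high effort: 38 − 14 = 24. moderate-case prefers low effort.
weak-case (assigned low effort): low effort: 28 − 0 = 28; medium effort: 33 − 11 = 22; high effort: 38 − 22 = 16. weak-case stays.
At least one type deviates; the separating profile fails.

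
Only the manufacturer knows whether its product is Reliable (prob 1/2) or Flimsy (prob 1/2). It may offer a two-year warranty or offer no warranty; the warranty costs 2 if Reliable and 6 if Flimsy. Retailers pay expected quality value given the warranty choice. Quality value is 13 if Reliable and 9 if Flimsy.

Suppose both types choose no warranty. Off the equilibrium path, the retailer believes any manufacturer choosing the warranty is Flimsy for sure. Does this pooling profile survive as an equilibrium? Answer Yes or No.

On path, the retailer holds the prior and pays 1/2·13 + 1/2·9 = 11. Off path (the warranty), believing Flimsy, it pays 9.
Reliable: no warranty nets 11; the warranty nets 9 − 2 = 7. Reliable stays.
Flimsy: no warranty nets 11; the warranty nets 9 − 6 = 3. Flimsy stays.
No type deviates, so pooling is sustained.

Yes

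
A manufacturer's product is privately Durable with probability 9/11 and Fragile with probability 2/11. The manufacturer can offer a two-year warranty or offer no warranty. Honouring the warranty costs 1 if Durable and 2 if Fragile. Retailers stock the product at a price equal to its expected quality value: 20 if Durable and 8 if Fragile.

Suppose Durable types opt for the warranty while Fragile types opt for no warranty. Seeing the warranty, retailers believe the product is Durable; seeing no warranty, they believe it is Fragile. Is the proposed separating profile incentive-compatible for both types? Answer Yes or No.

Under these beliefs, the warranty earns price 20 and no warranty earns price 8.
Durable: the warranty nets 20 − 1 = 19; no warranty nets 8. Durable prefers the warranty.
Fragile: the warranty nets 20 − 2 = 18; no warranty nets 8. Fragile would deviate to the warranty.
Fragile has a profitable deviation, so the profile is not an equilibrium.

No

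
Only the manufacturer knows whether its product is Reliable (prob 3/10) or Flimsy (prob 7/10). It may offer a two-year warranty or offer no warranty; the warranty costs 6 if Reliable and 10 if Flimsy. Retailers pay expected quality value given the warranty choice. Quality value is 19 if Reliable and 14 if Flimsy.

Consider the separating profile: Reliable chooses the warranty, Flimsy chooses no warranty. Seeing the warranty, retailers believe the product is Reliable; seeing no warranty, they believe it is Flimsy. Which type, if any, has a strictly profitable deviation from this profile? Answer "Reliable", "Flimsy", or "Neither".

Reliable

The warranty pays 19; no warranty pays 14.
Reliable: assigned the warranty, nets 19 − 6 = 13; deviating to no warranty nets 14.
Flimsy: assigned no warranty, nets 14; deviating to the warranty nets 19 − 10 = 9.
The Reliable type gains 1 by deviating.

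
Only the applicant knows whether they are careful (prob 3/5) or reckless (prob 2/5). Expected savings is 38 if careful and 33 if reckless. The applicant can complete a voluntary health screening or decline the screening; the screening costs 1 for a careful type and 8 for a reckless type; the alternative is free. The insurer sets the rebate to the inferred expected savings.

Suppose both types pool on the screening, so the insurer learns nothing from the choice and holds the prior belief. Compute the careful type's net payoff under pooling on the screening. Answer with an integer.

35

Pooled rebate = 3/5·38 + 2/5·33 = 36.
careful pays cost 1 for the screening, so net payoff = 36 − 1 = 35.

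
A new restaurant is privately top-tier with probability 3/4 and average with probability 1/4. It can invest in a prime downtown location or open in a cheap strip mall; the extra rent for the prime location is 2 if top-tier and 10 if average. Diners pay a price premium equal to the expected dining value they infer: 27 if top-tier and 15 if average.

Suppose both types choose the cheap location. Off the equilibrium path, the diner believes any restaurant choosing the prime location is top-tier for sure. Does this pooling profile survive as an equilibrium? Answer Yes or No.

No

On path, the diner holds the prior and pays 3/4·27 + 1/4·15 = 24. Off path (the prime location), believing top-tier, it pays 27.
top-tier: the cheap location nets 24; the prime location nets 27 − 2 = 25. top-tier would deviate.
average: the cheap location nets 24; the prime location nets 27 − 10 = 17. average stays.
A type deviates, so pooling fails.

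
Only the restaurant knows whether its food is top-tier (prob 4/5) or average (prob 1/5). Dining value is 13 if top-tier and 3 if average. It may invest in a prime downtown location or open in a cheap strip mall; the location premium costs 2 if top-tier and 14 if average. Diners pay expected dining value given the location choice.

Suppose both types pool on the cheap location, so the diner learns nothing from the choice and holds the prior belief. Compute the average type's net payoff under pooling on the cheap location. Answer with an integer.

Pooled price premium = 4/5·13 + 1/5·3 = 11.
average pays no cost for the cheap location, so net payoff = 11.

11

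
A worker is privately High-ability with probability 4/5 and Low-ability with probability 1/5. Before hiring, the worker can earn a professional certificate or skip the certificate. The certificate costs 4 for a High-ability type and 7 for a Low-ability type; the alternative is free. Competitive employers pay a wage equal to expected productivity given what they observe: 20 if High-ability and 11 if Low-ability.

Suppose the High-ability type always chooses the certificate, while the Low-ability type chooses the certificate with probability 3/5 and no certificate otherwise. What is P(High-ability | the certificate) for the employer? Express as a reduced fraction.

P(the certificate) = (4/5)·1 + (1/5)·(3/5) = 23/25.
By Bayes' rule, P(High-ability | the certificate) = (4/5) / (23/25) = 20/23.

20/23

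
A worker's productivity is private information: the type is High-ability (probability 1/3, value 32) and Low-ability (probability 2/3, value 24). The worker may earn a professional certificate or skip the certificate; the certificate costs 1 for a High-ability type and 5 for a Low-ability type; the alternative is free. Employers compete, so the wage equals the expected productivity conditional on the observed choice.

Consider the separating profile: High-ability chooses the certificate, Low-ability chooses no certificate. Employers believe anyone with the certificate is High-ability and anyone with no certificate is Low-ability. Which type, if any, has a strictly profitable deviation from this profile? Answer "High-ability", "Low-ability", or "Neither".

The certificate pays 32; no certificate pays 24.
High-ability: assigned the certificate, nets 32 − 1 = 31; deviating to no certificate nets 24.
Low-ability: assigned no certificate, nets 24; deviating to the certificate nets 32 − 5 = 27.
The Low-ability type gains 3 by deviating.

Low-ability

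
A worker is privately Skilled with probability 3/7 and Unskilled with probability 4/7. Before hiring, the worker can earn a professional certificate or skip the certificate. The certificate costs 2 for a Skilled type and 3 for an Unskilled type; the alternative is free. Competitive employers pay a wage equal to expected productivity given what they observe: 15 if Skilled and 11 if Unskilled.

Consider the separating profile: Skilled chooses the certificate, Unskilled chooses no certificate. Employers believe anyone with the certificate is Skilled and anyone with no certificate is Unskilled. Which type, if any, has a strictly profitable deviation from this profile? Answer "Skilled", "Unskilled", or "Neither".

The certificate pays 15; no certificate pays 11.
Skilled: assigned the certificate, nets 15 − 2 = 13; deviating to no certificate nets 11.
Unskilled: assigned no certificate, nets 11; deviating to the certificate nets 15 − 3 = 12.
The Unskilled type gains 1 by deviating.

Unskilled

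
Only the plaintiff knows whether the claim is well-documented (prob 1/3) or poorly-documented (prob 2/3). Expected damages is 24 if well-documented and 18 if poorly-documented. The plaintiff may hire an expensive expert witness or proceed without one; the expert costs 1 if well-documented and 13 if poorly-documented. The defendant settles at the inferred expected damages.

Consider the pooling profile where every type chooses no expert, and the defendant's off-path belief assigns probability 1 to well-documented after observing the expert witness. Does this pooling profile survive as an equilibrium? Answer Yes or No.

On path, the defendant holds the prior and pays 1/3·24 + 2/3·18 = 20. Off path (the expert witness), believing well-documented, it pays 24.
well-documented: no expert nets 20; the expert witness nets 24 − 1 = 23. well-documented would deviate.
poorly-documented: no expert nets 20; the expert witness nets 24 − 13 = 11. poorly-documented stays.
A type deviates, so pooling fails.

No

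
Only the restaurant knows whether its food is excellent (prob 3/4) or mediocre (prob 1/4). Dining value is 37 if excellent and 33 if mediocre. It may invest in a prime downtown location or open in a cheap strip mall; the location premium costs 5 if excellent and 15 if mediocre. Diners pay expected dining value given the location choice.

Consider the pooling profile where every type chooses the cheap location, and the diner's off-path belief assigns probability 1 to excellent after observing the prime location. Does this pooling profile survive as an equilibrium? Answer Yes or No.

On path, the diner holds the prior and pays 3/4·37 + 1/4·33 = 36. Off path (the prime location), believing excellent, it pays 37.
excellent: the cheap location nets 36; the prime location nets 37 − 5 = 32. excellent stays.
mediocre: the cheap location nets 36; the prime location nets 37 − 15 = 22. mediocre stays.
No type deviates, so pooling is sustained.

Yes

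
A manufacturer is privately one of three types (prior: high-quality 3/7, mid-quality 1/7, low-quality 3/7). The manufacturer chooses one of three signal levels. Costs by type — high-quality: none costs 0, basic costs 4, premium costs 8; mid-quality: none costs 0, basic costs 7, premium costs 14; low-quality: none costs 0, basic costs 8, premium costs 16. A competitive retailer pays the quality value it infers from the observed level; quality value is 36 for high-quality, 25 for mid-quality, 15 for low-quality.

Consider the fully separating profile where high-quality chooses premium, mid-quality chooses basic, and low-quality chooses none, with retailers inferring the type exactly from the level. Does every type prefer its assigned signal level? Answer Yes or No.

No

Separating prices: premium → 36, basic → 25, none → 15.
high-quality (assigned premium): none: 15 − 0 = 15; basic: 25 − 4 = 21; premium: 36 − 8 = 28. high-quality stays.
mid-quality (assigned basic): none: 15 − 0 = 15; basic: 25 − 7 = 18; premium: 36 − 14 = 22. mid-quality prefers premium.
low-quality (assigned none): none: 15 − 0 = 15; basic: 25 − 8 = 17; premium: 36 − 16 = 20. low-quality prefers premium.
At least one type deviates; the separating profile fails.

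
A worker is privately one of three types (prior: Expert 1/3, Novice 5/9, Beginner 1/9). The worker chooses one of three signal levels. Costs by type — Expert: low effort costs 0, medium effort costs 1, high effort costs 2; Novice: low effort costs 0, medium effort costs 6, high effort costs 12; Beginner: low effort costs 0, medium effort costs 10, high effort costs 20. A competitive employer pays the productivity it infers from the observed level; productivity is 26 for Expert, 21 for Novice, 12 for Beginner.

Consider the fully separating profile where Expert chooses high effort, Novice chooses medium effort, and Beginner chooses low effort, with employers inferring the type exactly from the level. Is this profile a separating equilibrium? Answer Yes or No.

Separating wages: high effort → 26, medium effort → 21, low effort → 12.
Expert (assigned high effort): low effort: 12 − 0 = 12; medium effort: 21 − 1 = 20; high effort: 26 − 2 = 24. Expert stays.
Novice (assigned medium effort): low effort: 12 − 0 = 12; medium effort: 21 − 6 = 15; high effort: 26 − 12 = 14. Novice stays.
Beginner (assigned low effort): low effort: 12 − 0 = 12; medium effort: 21 − 10 = 11; high effort: 26 − 20 = 6. Beginner stays.
Every type prefers its assigned level; separation holds.

Yes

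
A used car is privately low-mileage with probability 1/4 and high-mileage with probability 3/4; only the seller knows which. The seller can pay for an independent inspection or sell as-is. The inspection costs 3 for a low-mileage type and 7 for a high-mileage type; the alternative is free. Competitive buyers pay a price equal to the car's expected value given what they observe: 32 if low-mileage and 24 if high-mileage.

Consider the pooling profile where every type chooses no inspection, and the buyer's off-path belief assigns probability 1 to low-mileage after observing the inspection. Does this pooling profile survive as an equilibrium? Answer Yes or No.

No

On path, the buyer holds the prior and pays 1/4·32 + 3/4·24 = 26. Off path (the inspection), believing low-mileage, it pays 32.
low-mileage: no inspection nets 26; the inspection nets 32 − 3 = 29. low-mileage would deviate.
high-mileage: no inspection nets 26; the inspection nets 32 − 7 = 25. high-mileage stays.
A type deviates, so pooling fails.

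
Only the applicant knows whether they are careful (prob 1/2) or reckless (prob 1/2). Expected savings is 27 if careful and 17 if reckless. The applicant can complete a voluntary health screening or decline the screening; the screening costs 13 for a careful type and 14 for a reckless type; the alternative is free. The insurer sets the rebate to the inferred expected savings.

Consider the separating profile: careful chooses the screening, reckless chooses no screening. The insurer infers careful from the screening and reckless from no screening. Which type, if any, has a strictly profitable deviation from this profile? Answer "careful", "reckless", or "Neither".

The screening pays 27; no screening pays 17.
careful: assigned the screening, nets 27 − 13 = 14; deviating to no screening nets 17.
reckless: assigned no screening, nets 17; deviating to the screening nets 27 − 14 = 13.
The careful type gains 3 by deviating.

careful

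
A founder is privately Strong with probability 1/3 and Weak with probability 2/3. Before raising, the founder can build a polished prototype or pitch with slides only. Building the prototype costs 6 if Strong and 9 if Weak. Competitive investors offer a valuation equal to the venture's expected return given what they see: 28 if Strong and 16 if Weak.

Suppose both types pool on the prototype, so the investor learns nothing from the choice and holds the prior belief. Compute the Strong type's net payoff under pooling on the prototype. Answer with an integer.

14

Pooled valuation = 1/3·28 + 2/3·16 = 20.
Strong pays cost 6 for the prototype, so net payoff = 20 − 6 = 14.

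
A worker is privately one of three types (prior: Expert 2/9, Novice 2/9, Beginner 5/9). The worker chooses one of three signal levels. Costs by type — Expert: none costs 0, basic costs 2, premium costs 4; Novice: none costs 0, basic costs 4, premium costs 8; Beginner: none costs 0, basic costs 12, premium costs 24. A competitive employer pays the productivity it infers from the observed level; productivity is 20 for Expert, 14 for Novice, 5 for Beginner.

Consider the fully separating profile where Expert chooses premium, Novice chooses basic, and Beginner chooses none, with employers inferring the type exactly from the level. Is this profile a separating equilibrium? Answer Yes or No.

Separating wages: premium → 20, basic → 14, none → 5.
Expert (assigned premium): none: 5 − 0 = 5; basic: 14 − 2 = 12; premium: 20 − 4 = 16. Expert stays.
Novice (assigned basic): none: 5 − 0 = 5; basic: 14 − 4 = 10; premium: 20 − 8 = 12. Novice prefers premium.
Beginner (assigned none): none: 5 − 0 = 5; basic: 14 − 12 = 2; premium: 20 − 24 = -4. Beginner stays.
At least one type deviates; the separating profile fails.

No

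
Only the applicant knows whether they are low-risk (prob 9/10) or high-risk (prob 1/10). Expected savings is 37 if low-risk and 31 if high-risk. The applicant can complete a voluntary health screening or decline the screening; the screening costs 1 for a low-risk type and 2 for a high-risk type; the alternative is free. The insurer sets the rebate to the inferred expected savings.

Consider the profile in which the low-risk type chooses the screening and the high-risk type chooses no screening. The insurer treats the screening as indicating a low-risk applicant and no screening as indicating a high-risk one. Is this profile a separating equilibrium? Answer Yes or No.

No

Under these beliefs, the screening earns rebate 37 and no screening earns rebate 31.
low-risk: the screening nets 37 − 1 = 36; no screening nets 31. low-risk prefers the screening.
high-risk: the screening nets 37 − 2 = 35; no screening nets 31. high-risk would deviate to the screening.
high-risk has a profitable deviation, so the profile is not an equilibrium.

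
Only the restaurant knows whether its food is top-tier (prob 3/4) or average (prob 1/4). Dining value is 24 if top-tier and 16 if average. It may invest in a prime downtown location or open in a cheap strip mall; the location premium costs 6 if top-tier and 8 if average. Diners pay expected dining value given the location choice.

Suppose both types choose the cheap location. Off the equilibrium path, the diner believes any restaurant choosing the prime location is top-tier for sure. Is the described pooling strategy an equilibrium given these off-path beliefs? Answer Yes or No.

Yes

On path, the diner holds the prior and pays 3/4·24 + 1/4·16 = 22. Off path (the prime location), believing top-tier, it pays 24.
top-tier: the cheap location nets 22; the prime location nets 24 − 6 = 18. top-tier stays.
average: the cheap location nets 22; the prime location nets 24 − 8 = 16. average stays.
No type deviates, so pooling is sustained.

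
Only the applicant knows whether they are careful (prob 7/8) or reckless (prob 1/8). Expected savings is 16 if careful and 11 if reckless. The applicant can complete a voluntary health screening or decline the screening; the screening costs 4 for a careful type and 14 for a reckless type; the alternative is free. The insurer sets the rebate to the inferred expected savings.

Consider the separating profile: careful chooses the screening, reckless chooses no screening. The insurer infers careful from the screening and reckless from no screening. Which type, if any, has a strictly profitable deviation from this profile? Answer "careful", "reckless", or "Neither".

Neither

The screening pays 16; no screening pays 11.
careful: assigned the screening, nets 16 − 4 = 12; deviating to no screening nets 11.
reckless: assigned no screening, nets 11; deviating to the screening nets 16 − 14 = 2.
Both types strictly prefer their assigned action; no profitable deviation.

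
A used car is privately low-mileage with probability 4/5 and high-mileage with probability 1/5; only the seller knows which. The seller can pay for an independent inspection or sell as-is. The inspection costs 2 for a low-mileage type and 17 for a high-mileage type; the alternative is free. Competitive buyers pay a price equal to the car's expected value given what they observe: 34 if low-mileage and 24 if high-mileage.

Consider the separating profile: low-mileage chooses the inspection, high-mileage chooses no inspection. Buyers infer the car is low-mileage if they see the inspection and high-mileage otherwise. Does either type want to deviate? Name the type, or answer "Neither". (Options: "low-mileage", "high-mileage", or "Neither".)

Neither

The inspection pays 34; no inspection pays 24.
low-mileage: assigned the inspection, nets 34 − 2 = 32; deviating to no inspection nets 24.
high-mileage: assigned no inspection, nets 24; deviating to the inspection nets 34 − 17 = 17.
Both types strictly prefer their assigned action; no profitable deviation.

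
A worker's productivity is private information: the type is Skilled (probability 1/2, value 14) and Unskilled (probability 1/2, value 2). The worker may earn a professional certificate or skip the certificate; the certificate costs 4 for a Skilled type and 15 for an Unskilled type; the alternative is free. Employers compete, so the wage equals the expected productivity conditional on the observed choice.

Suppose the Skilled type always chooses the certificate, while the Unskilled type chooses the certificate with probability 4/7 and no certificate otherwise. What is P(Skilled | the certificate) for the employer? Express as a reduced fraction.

7/11

P(the certificate) = (1/2)·1 + (1/2)·(4/7) = 11/14.
By Bayes' rule, P(Skilled | the certificate) = (1/2) / (11/14) = 7/11.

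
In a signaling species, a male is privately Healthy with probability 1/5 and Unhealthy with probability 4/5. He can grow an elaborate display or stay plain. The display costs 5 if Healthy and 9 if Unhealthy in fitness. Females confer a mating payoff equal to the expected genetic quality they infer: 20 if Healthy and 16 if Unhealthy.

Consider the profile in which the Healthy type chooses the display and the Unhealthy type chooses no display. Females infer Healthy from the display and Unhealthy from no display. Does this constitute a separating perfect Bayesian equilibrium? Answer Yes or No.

Under these beliefs, the display earns mating payoff 20 and no display earns mating payoff 16.
Healthy: the display nets 20 − 5 = 15; no display nets 16. Healthy would deviate to no display.
Unhealthy: the display nets 20 − 9 = 11; no display nets 16. Unhealthy prefers no display.
Healthy has a profitable deviation, so the profile is not an equilibrium.

No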